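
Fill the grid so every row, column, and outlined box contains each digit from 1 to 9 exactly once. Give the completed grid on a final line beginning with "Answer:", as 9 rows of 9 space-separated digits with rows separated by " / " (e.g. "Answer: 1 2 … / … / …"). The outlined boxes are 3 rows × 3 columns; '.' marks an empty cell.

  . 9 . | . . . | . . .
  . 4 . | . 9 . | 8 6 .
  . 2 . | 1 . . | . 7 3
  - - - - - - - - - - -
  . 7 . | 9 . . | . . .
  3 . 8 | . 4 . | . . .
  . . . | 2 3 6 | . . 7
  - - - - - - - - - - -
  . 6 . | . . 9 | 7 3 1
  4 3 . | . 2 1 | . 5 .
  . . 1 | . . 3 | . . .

Step 1. [r9c2∈{5,8}] across col 2, 8 lands solely at r9c2 ⇒ r9c2=8.
Step 2. [r3c7∈{4,5,9}] 9 has one home in row 3: r3c7, so r3c7=9.
Step 3. [r8c7∈{6}] nothing but 6 survives at r8c7, so r8c7=6.
Step 4. [r2c1∈{1,5,7}] across row 2, 1 lands solely at r2c1 ⇒ r2c1=1.
Step 5. [r6c8∈{1,4,8,9}] across row 6, 8 lands solely at r6c8. So r6c8=8.
Step 6. [r4c5∈{1,5,8}] r4c5 is the only open cell in col 5 admitting 1 ⇒ r4c5=1.
Step 7. [r7c4∈{4,5,8}] r7c4 is the only open cell in row 7 admitting 4 ⇒ r7c4=4.
Step 8. [r5c9∈{2,5,6,9}] in row 5, 6 fits only at r5c9, so r5c9=6.
Step 9. [r7c5∈{5,8}] across row 7, 8 lands solely at r7c5. So r7c5=8.
Step 10. [r1c4∈{3,5,6,7,8}] col 4 places 8 nowhere but r1c4. So r1c4=8.
Step 11. [r8c4∈{7}] nothing but 7 survives at r8c4, so r8c4=7.
Step 12. [r1c5∈{5,6,7}] col 5 places 7 nowhere but r1c5, so r1c5=7.
Step 13. [r5c4∈{5}] r5c4 has the single candidate 5, so r5c4=5.
Step 14. [r6c2∈{1,5}] 5 has one home in col 2: r6c2, so r6c2=5.
Step 15. [r6c7∈{1,4}] row 6 places 1 nowhere but r6c7, so r6c7=1.
Step 16. [r5c7∈{2}] r5c7 is down to just 2 ⇒ r5c7=2.
Step 17. [r4c8∈{4}] only 4 remains possible at r4c8. So r4c8=4.
Step 18. [r3c5∈{5,6}] across box 2, 6 lands solely at r3c5, so r3c5=6.
Step 19. [r3c3∈{5}] r3c3's peers cover all but 5 ⇒ r3c3=5.
Step 20. [r9c1∈{2,5,7,9}] in row 9, 7 fits only at r9c1. So r9c1=7.
Step 21. [r4c9∈{5}] r4c9 is down to just 5 ⇒ r4c9=5.
Step 22. [r2c9∈{2}] r2c9 has the single candidate 2, so r2c9=2.
Step 23. [r1c9∈{4}] r1c9 has the single candidate 4 ⇒ r1c9=4.
Step 24. [r9c9∈{9}] nothing but 9 survives at r9c9, so r9c9=9.
Step 25. [r1c1∈{6}] nothing but 6 survives at r1c1 ⇒ r1c1=6.
Step 26. [r4c1∈{2}] r4c1 is down to just 2. So r4c1=2.
Step 27. [r2c3∈{3,7}] across row 2, 7 lands solely at r2c3. So r2c3=7.
Step 28. [r6c1∈{9}] nothing but 9 survives at r6c1. So r6c1=9.
Step 29. [r1c7∈{5}] r1c7 has the single candidate 5, so r1c7=5.
Step 30. [r1c6∈{2}] r1c6 is down to just 2 ⇒ r1c6=2.
Step 31. [r3c1∈{8}] r3c1's peers cover all but 8. So r3c1=8.
Step 32. [r4c3∈{6}] only 6 remains possible at r4c3. So r4c3=6.
Step 33. [r2c6∈{5}] r2c6 has the single candidate 5, so r2c6=5.
Step 34. [r6c3∈{4}] r6c3's peers cover all but 4, so r6c3=4.
Step 35. [r7c1∈{5}] nothing but 5 survives at r7c1 ⇒ r7c1=5.
Step 36. [r9c5∈{5}] r9c5 has the single candidate 5. So r9c5=5.
Step 37. [r5c6∈{7}] nothing but 7 survives at r5c6, so r5c6=7.
Step 38. [r8c3∈{9}] nothing but 9 survives at r8c3 ⇒ r8c3=9.
Step 39. [r8c9∈{8}] r8c9's peers cover all but 8 ⇒ r8c9=8.
Step 40. [r9c7∈{4}] only 4 remains possible at r9c7. So r9c7=4.
Step 41. [r7c3∈{2}] r7c3 is down to just 2. So r7c3=2.
Step 42. [r4c7∈{3}] r4c7 has the single candidate 3. So r4c7=3.
Step 43. [r1c8∈{1}] r1c8's peers cover all but 1, so r1c8=1.
Step 44. [r1c3∈{3}] only 3 remains possible at r1c3, so r1c3=3.
Step 45. [r9c8∈{2}] r9c8's peers cover all but 2, so r9c8=2.
Step 46. [r2c4∈{3}] nothing but 3 survives at r2c4. So r2c4=3.
Step 47. [r3c6∈{4}] r3c6 is down to just 4, so r3c6=4.
Step 48. [r5c2∈{1}] r5c2 is down to just 1. So r5c2=1.
Step 49. [r4c6∈{8}] r4c6 is down to just 8, so r4c6=8.
Step 50. [r5c8∈{9}] r5c8 has the single candidate 9, so r5c8=9.
Step 51. [r9c4∈{6}] only 6 remains possible at r9c4. So r9c4=6.

Answer: 6 9 3 8 7 2 5 1 4 / 1 4 7 3 9 5 8 6 2 / 8 2 5 1 6 4 9 7 3 / 2 7 6 9 1 8 3 4 5 / 3 1 8 5 4 7 2 9 6 / 9 5 4 2 3 6 1 8 7 / 5 6 2 4 8 9 7 3 1 / 4 3 9 7 2 1 6 5 8 / 7 8 1 6 5 3 4 2 9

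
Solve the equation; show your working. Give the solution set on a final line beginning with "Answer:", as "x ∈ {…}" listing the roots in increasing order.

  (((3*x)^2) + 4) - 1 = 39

Step 1. [(((3*x)^2) + 4) - 1 = 39] add 1: x sits inside (… - 1) ⇒ sub: ((3*x)^2) + 4 = 40.
Step 2. [((3*x)^2) + 4 = 40] peel the +4: subtract 4 from each side, so sub: (3*x)^2 = 36.
Step 3. [(3*x)^2 = 36] LHS squared, RHS 36 ≥ 0: apply √ (±). So sqrt: 3*x = 6 or -6.
Step 4. [3*x = 6 or -6] 3 out front; divide by 3, so div: x = 2 or -2.

Answer: x ∈ {-2, 2}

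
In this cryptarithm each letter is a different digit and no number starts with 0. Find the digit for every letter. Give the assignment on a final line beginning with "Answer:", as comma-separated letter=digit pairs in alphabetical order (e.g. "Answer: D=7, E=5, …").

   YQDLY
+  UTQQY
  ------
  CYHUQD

Step 1. [col 1: Y + Y ≡ D (mod 10)] several values work for Y in column 1 (Y + Y ≡ D (mod 10), carry-in 0); try Y=2, so Y=2.
Step 2. [C] adding two 5-digit numbers gives at most 5+1 digits, and here it does — C is that final carry and must be 1. So C=1.
Step 3. [col 1: Y + Y ≡ D (mod 10)] column 1 reads Y+Y+carry(0)=D with Y=2; with digits 1,2 already taken and all letters distinct, the only value for D is 4, so D=4.
Step 4. [col 2: L + Q ≡ Q (mod 10)] column 2 reads L+Q+carry(0)=Q with nothing yet; with digits 1,2,4 already taken and all letters distinct, the only value for L is 0, so L=0.
Step 5. [col 2: L + Q ≡ Q (mod 10)] no forcing yet in column 2 (carry-in 0); Q=5 is free and consistent — try it ⇒ Q=5.
Step 6. [col 3: D + Q ≡ U (mod 10)] column 3: given D=4, Q=5, carry-in 0, and digits 0,1,2,4,5 already taken and all letters distinct, D+Q≡U (mod 10) forces U=9 ⇒ U=9.
Step 7. [col 4: Q + T ≡ H (mod 10)] no forcing yet in column 4 (carry-in 0); T=8 is free and consistent — try it. So T=8.
Step 8. [col 4: Q + T ≡ H (mod 10)] from column 4 (Q=5, T=8, carry-in 0, digits 0,1,2,4,5,8,9 already taken and all letters distinct): H must equal 3. So H=3.

Answer: C=1, D=4, H=3, L=0, Q=5, T=8, U=9, Y=2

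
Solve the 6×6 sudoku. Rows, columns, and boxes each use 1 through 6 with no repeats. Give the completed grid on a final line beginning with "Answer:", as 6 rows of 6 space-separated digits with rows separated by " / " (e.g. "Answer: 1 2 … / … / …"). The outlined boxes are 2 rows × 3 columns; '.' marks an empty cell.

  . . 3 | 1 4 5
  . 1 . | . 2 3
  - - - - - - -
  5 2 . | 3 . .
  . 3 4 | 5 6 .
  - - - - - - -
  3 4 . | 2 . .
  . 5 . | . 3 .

Step 1. [r3c3∈{1,6}] r3c3 is the only open cell in row 3 admitting 6, so r3c3=6.
Step 2. [r6c1∈{1,2,6}] across box 5, 6 lands solely at r6c1, so r6c1=6.
Step 3. [r5c3∈{1}] nothing but 1 survives at r5c3 ⇒ r5c3=1.
Step 4. [r6c6∈{1,4}] 1 has one home in row 6: r6c6. So r6c6=1.
Step 5. [r3c5∈{1}] r3c5's peers cover all but 1, so r3c5=1.
Step 6. [r5c6∈{6}] r5c6 is down to just 6. So r5c6=6.
Step 7. [r3c6∈{4}] r3c6 is down to just 4, so r3c6=4.
Step 8. [r6c3∈{2}] only 2 remains possible at r6c3 ⇒ r6c3=2.
Step 9. [r4c6∈{2}] nothing but 2 survives at r4c6. So r4c6=2.
Step 10. [r6c4∈{4}] r6c4's peers cover all but 4. So r6c4=4.
Step 11. [r1c1∈{2}] r1c1 is down to just 2 ⇒ r1c1=2.
Step 12. [r2c1∈{4}] nothing but 4 survives at r2c1. So r2c1=4.
Step 13. [r1c2∈{6}] only 6 remains possible at r1c2, so r1c2=6.
Step 14. [r2c4∈{6}] r2c4's peers cover all but 6. So r2c4=6.
Step 15. [r4c1∈{1}] r4c1 is down to just 1. So r4c1=1.
Step 16. [r2c3∈{5}] r2c3 has the single candidate 5. So r2c3=5.
Step 17. [r5c5∈{5}] only 5 remains possible at r5c5 ⇒ r5c5=5.

Answer: 2 6 3 1 4 5 / 4 1 5 6 2 3 / 5 2 6 3 1 4 / 1 3 4 5 6 2 / 3 4 1 2 5 6 / 6 5 2 4 3 1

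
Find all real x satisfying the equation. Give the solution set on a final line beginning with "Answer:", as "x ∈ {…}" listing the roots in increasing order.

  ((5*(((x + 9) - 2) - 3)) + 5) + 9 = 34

Step 1. [((5*(((x + 9) - 2) - 3)) + 5) + 9 = 34] peel the +9: subtract 9 from each side. So sub: (5*(((x + 9) - 2) - 3)) + 5 = 25.
Step 2. [(5*(((x + 9) - 2) - 3)) + 5 = 25] the outer +5 inverts by subtracting 5. So sub: 5*(((x + 9) - 2) - 3) = 20.
Step 3. [5*(((x + 9) - 2) - 3) = 20] LHS = 5·(…); ÷5 both sides, so div: ((x + 9) - 2) - 3 = 4.
Step 4. [((x + 9) - 2) - 3 = 4] add 3: x sits inside (… - 3). So sub: (x + 9) - 2 = 7.
Step 5. [(x + 9) - 2 = 7] -2 is outermost — add 2 both sides, so sub: x + 9 = 9.
Step 6. [x + 9 = 9] 9 comes off first (subtract 9), so sub: x = 0.

Answer: x ∈ {0}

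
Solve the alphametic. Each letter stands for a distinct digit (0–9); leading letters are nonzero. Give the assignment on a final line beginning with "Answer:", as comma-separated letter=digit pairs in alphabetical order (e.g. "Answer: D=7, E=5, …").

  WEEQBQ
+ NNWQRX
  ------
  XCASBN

Step 1. [col 1: Q + X ≡ N (mod 10)] column 1 (Q + X ≡ N (mod 10), carry-in 0) doesn't pin X yet; pick X=4 and continue. So X=4.
Step 2. [col 1: Q + X ≡ N (mod 10)] column 1 (Q + X ≡ N (mod 10), carry-in 0) doesn't pin N yet; pick N=1 and continue. So N=1.
Step 3. [col 1: Q + X ≡ N (mod 10)] column 1: given X=4, N=1, carry-in 0, and digits 1,4 already taken and all letters distinct, Q+X≡N (mod 10) forces Q=7. So Q=7.
Step 4. [col 2: B + R ≡ B (mod 10)] in column 2 we have B+R≡B with carry-in 1; given nothing yet and digits 1,4,7 already taken and all letters distinct, that pins R to 9 ⇒ R=9.
Step 5. [col 2: B + R ≡ B (mod 10)] column 2 (B + R ≡ B (mod 10), carry-in 1) doesn't pin B yet; pick B=2 and continue ⇒ B=2.
Step 6. [col 3: Q + Q ≡ S (mod 10)] from column 3 (Q=7, carry-in 1, digits 1,2,4,7,9 already taken and all letters distinct): S must equal 5. So S=5.
Step 7. [col 4: E + W ≡ A (mod 10)] column 4: given nothing yet, carry-in 1, and digits 1,2,4,5,7,9 already taken and all letters distinct, E+W≡A (mod 10) forces A=0. So A=0.
Step 8. [col 4: E + W ≡ A (mod 10)] W=3 is one option consistent with column 4 (E + W ≡ A (mod 10), carry-in 1) — take it ⇒ W=3.
Step 9. [col 4: E + W ≡ A (mod 10)] column 4: given W=3, A=0, carry-in 1, and digits 0,1,2,3,4,5,7,9 already taken and all letters distinct, E+W≡A (mod 10) forces E=6. So E=6.
Step 10. [col 5: E + N ≡ C (mod 10)] from column 5 (E=6, N=1, carry-in 1, digits 0,1,2,3,4,5,6,7,9 already taken and all letters distinct): C must equal 8, so C=8.

Answer: A=0, B=2, C=8, E=6, N=1, Q=7, R=9, S=5, W=3, X=4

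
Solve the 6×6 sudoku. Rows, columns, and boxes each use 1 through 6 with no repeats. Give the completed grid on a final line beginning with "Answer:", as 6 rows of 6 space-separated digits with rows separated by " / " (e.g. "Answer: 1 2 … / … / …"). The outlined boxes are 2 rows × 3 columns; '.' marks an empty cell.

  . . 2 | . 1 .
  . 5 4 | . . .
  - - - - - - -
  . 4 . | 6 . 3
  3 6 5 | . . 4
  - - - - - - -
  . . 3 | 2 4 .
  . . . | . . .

Step 1. [r5c2∈{1}] nothing but 1 survives at r5c2. So r5c2=1.
Step 2. [r1c1∈{6}] only 6 remains possible at r1c1 ⇒ r1c1=6.
Step 3. [r5c6∈{5,6}] row 5 places 6 nowhere but r5c6, so r5c6=6.
Step 4. [r3c1∈{1,2}] 2 has one home in box 3: r3c1. So r3c1=2.
Step 5. [r2c4∈{3}] only 3 remains possible at r2c4, so r2c4=3.
Step 6. [r1c6∈{5}] r1c6 is down to just 5 ⇒ r1c6=5.
Step 7. [r6c4∈{1,5}] across col 4, 5 lands solely at r6c4. So r6c4=5.
Step 8. [r4c5∈{2}] r4c5 has the single candidate 2. So r4c5=2.
Step 9. [r6c3∈{6}] r6c3 has the single candidate 6. So r6c3=6.
Step 10. [r1c2∈{3}] r1c2's peers cover all but 3, so r1c2=3.
Step 11. [r6c6∈{1}] only 1 remains possible at r6c6. So r6c6=1.
Step 12. [r1c4∈{4}] nothing but 4 survives at r1c4, so r1c4=4.
Step 13. [r3c5∈{5}] nothing but 5 survives at r3c5 ⇒ r3c5=5.
Step 14. [r6c5∈{3}] only 3 remains possible at r6c5, so r6c5=3.
Step 15. [r6c2∈{2}] r6c2 has the single candidate 2. So r6c2=2.
Step 16. [r6c1∈{4}] only 4 remains possible at r6c1. So r6c1=4.
Step 17. [r2c1∈{1}] nothing but 1 survives at r2c1. So r2c1=1.
Step 18. [r2c6∈{2}] r2c6 is down to just 2 ⇒ r2c6=2.
Step 19. [r4c4∈{1}] nothing but 1 survives at r4c4. So r4c4=1.
Step 20. [r2c5∈{6}] r2c5 has the single candidate 6 ⇒ r2c5=6.
Step 21. [r3c3∈{1}] r3c3's peers cover all but 1, so r3c3=1.
Step 22. [r5c1∈{5}] only 5 remains possible at r5c1, so r5c1=5.

Answer: 6 3 2 4 1 5 / 1 5 4 3 6 2 / 2 4 1 6 5 3 / 3 6 5 1 2 4 / 5 1 3 2 4 6 / 4 2 6 5 3 1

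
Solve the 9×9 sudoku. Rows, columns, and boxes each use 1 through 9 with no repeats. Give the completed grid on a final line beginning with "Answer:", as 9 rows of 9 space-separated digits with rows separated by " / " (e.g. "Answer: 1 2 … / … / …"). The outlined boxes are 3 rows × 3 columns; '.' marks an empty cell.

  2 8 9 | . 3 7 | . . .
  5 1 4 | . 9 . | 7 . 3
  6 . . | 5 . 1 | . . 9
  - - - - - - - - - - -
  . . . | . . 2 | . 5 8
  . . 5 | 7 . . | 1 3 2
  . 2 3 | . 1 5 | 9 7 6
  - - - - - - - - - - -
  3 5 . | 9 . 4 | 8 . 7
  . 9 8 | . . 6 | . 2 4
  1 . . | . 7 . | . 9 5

Step 1. [r4c7∈{4}] nothing but 4 survives at r4c7 ⇒ r4c7=4.
Step 2. [r2c6∈{8}] r2c6's peers cover all but 8, so r2c6=8.
Step 3. [r2c8∈{6}] nothing but 6 survives at r2c8. So r2c8=6.
Step 4. [r5c5∈{4,6,8}] r5c5 is the only open cell in col 5 admitting 8 ⇒ r5c5=8.
Step 5. [r5c2∈{4,6}] across row 5, 6 lands solely at r5c2. So r5c2=6.
Step 6. [r4c4∈{3,6}] r4c4 is the only open cell in row 4 admitting 3 ⇒ r4c4=3.
Step 7. [r4c2∈{7}] only 7 remains possible at r4c2 ⇒ r4c2=7.
Step 8. [r3c5∈{2,4}] 4 has one home in col 5: r3c5 ⇒ r3c5=4.
Step 9. [r5c1∈{4,9}] r5c1 is the only open cell in row 5 admitting 4, so r5c1=4.
Step 10. [r7c3∈{2,6}] across row 7, 6 lands solely at r7c3. So r7c3=6.
Step 11. [r9c7∈{3,6}] r9c7 is the only open cell in row 9 admitting 6 ⇒ r9c7=6.
Step 12. [r7c5∈{2}] r7c5's peers cover all but 2, so r7c5=2.
Step 13. [r1c9∈{1}] nothing but 1 survives at r1c9. So r1c9=1.
Step 14. [r6c4∈{4}] only 4 remains possible at r6c4. So r6c4=4.
Step 15. [r8c1∈{7}] r8c1 has the single candidate 7, so r8c1=7.
Step 16. [r9c3∈{2}] only 2 remains possible at r9c3 ⇒ r9c3=2.
Step 17. [r9c2∈{4}] r9c2 is down to just 4, so r9c2=4.
Step 18. [r4c3∈{1}] nothing but 1 survives at r4c3, so r4c3=1.
Step 19. [r9c4∈{8}] r9c4's peers cover all but 8, so r9c4=8.
Step 20. [r3c7∈{2}] nothing but 2 survives at r3c7. So r3c7=2.
Step 21. [r3c2∈{3}] r3c2 is down to just 3 ⇒ r3c2=3.
Step 22. [r1c7∈{5}] r1c7 is down to just 5, so r1c7=5.
Step 23. [r8c5∈{5}] r8c5's peers cover all but 5 ⇒ r8c5=5.
Step 24. [r8c4∈{1}] nothing but 1 survives at r8c4. So r8c4=1.
Step 25. [r6c1∈{8}] r6c1's peers cover all but 8, so r6c1=8.
Step 26. [r1c4∈{6}] r1c4's peers cover all but 6 ⇒ r1c4=6.
Step 27. [r1c8∈{4}] r1c8's peers cover all but 4. So r1c8=4.
Step 28. [r7c8∈{1}] r7c8 is down to just 1. So r7c8=1.
Step 29. [r2c4∈{2}] r2c4 has the single candidate 2. So r2c4=2.
Step 30. [r4c5∈{6}] r4c5's peers cover all but 6, so r4c5=6.
Step 31. [r3c3∈{7}] r3c3's peers cover all but 7 ⇒ r3c3=7.
Step 32. [r5c6∈{9}] only 9 remains possible at r5c6, so r5c6=9.
Step 33. [r3c8∈{8}] nothing but 8 survives at r3c8, so r3c8=8.
Step 34. [r4c1∈{9}] nothing but 9 survives at r4c1, so r4c1=9.
Step 35. [r9c6∈{3}] r9c6 has the single candidate 3, so r9c6=3.
Step 36. [r8c7∈{3}] only 3 remains possible at r8c7. So r8c7=3.

Answer: 2 8 9 6 3 7 5 4 1 / 5 1 4 2 9 8 7 6 3 / 6 3 7 5 4 1 2 8 9 / 9 7 1 3 6 2 4 5 8 / 4 6 5 7 8 9 1 3 2 / 8 2 3 4 1 5 9 7 6 / 3 5 6 9 2 4 8 1 7 / 7 9 8 1 5 6 3 2 4 / 1 4 2 8 7 3 6 9 5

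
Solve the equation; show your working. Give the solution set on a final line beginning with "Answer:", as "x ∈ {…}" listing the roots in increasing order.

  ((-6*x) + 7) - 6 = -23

Step 1. [((-6*x) + 7) - 6 = -23] -6 is outermost — add 6 both sides ⇒ sub: (-6*x) + 7 = -17.
Step 2. [(-6*x) + 7 = -17] the outer +7 inverts by subtracting 7 ⇒ sub: -6*x = -24.
Step 3. [-6*x = -24] -6 out front; divide by -6, so div: x = 4.

Answer: x ∈ {4}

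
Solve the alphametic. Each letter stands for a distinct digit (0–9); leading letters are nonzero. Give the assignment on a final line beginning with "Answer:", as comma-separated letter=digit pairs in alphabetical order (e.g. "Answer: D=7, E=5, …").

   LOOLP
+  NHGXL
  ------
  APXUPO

Step 1. [col 1: P + L ≡ O (mod 10)] no forcing yet in column 1 (carry-in 0); O=3 is free and consistent — try it. So O=3.
Step 2. [col 1: P + L ≡ O (mod 10)] column 1 (P + L ≡ O (mod 10), carry-in 0) doesn't pin L yet; pick L=7 and continue ⇒ L=7.
Step 3. [col 1: P + L ≡ O (mod 10)] from column 1 (L=7, O=3, carry-in 0, digits 3,7 already taken and all letters distinct): P must equal 6. So P=6.
Step 4. [col 2: L + X ≡ P (mod 10)] in column 2 we have L+X≡P with carry-in 1; given L=7, P=6 and digits 3,6,7 already taken and all letters distinct, that pins X to 8, so X=8.
Step 5. [col 3: O + G ≡ U (mod 10)] several values work for G in column 3 (O + G ≡ U (mod 10), carry-in 1); try G=0 ⇒ G=0.
Step 6. [A] adding two 5-digit numbers gives at most 5+1 digits, and here it does — A is that final carry and must be 1, so A=1.
Step 7. [col 3: O + G ≡ U (mod 10)] from column 3 (O=3, G=0, carry-in 1, digits 0,1,3,6,7,8 already taken and all letters distinct): U must equal 4 ⇒ U=4.
Step 8. [col 4: O + H ≡ X (mod 10)] column 4 reads O+H+carry(0)=X with O=3, X=8; with digits 0,1,3,4,6,7,8 already taken and all letters distinct, the only value for H is 5 ⇒ H=5.
Step 9. [col 5: L + N ≡ P (mod 10)] column 5 reads L+N+carry(0)=P with L=7, P=6; with digits 0,1,3,4,5,6,7,8 already taken and all letters distinct, the only value for N is 9. So N=9.

Answer: A=1, G=0, H=5, L=7, N=9, O=3, P=6, U=4, X=8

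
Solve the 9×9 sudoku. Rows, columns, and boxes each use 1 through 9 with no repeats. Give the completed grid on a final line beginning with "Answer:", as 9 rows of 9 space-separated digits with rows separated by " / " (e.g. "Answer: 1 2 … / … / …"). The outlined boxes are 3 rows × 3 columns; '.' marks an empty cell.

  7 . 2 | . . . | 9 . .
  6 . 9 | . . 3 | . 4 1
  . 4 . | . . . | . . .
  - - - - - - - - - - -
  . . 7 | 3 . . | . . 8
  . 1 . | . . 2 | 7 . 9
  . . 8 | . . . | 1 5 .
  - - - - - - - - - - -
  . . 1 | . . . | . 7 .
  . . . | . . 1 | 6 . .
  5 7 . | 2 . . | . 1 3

Step 1. [r3c7∈{2,3,5,8}] in col 7, 3 fits only at r3c7, so r3c7=3.
Step 2. [r3c3∈{5}] only 5 remains possible at r3c3. So r3c3=5.
Step 3. [r2c2∈{8}] only 8 remains possible at r2c2, so r2c2=8.
Step 4. [r4c5∈{1,4,5,6,9}] row 4 places 1 nowhere but r4c5 ⇒ r4c5=1.
Step 5. [r8c8∈{2,8,9}] in col 8, 9 fits only at r8c8. So r8c8=9.
Step 6. [r1c4∈{1,4,5,6,8}] r1c4 is the only open cell in row 1 admitting 1, so r1c4=1.
Step 7. [r3c9∈{2,6,7}] across col 9, 7 lands solely at r3c9, so r3c9=7.
Step 8. [r6c6∈{4,6,7,9}] across col 6, 7 lands solely at r6c6, so r6c6=7.
Step 9. [r4c2∈{2,5,6,9}] r4c2 is the only open cell in col 2 admitting 5 ⇒ r4c2=5.
Step 10. [r5c8∈{3,6}] col 8 places 3 nowhere but r5c8. So r5c8=3.
Step 11. [r5c1∈{4}] r5c1 has the single candidate 4, so r5c1=4.
Step 12. [r8c3∈{3,4}] 3 has one home in col 3: r8c3. So r8c3=3.
Step 13. [r8c2∈{2}] r8c2 has the single candidate 2. So r8c2=2.
Step 14. [r7c5∈{3,4,5,6,8,9}] r7c5 is the only open cell in row 7 admitting 3, so r7c5=3.
Step 15. [r5c3∈{6}] r5c3 has the single candidate 6 ⇒ r5c3=6.
Step 16. [r6c1∈{2,3,9}] across col 1, 3 lands solely at r6c1 ⇒ r6c1=3.
Step 17. [r6c9∈{2,4,6}] in row 6, 2 fits only at r6c9. So r6c9=2.
Step 18. [r1c9∈{5,6}] in col 9, 6 fits only at r1c9, so r1c9=6.
Step 19. [r2c7∈{2,5}] r2c7 is the only open cell in box 3 admitting 5, so r2c7=5.
Step 20. [r6c2∈{9}] only 9 remains possible at r6c2. So r6c2=9.
Step 21. [r4c6∈{4,6,9}] 9 has one home in row 4: r4c6, so r4c6=9.
Step 22. [r9c5∈{4,6,8,9}] across row 9, 9 lands solely at r9c5 ⇒ r9c5=9.
Step 23. [r9c6∈{4,6,8}] across row 9, 6 lands solely at r9c6, so r9c6=6.
Step 24. [r3c6∈{8}] r3c6 has the single candidate 8. So r3c6=8.
Step 25. [r8c1∈{8}] r8c1's peers cover all but 8, so r8c1=8.
Step 26. [r7c4∈{4,5,8}] 8 has one home in box 8: r7c4 ⇒ r7c4=8.
Step 27. [r5c4∈{5}] r5c4 has the single candidate 5, so r5c4=5.
Step 28. [r2c4∈{7}] r2c4 has the single candidate 7, so r2c4=7.
Step 29. [r8c4∈{4}] nothing but 4 survives at r8c4 ⇒ r8c4=4.
Step 30. [r7c9∈{4,5}] col 9 places 4 nowhere but r7c9 ⇒ r7c9=4.
Step 31. [r1c6∈{4,5}] across col 6, 4 lands solely at r1c6, so r1c6=4.
Step 32. [r6c4∈{6}] r6c4 is down to just 6, so r6c4=6.
Step 33. [r1c5∈{5}] r1c5 is down to just 5 ⇒ r1c5=5.
Step 34. [r2c5∈{2}] nothing but 2 survives at r2c5. So r2c5=2.
Step 35. [r9c3∈{4}] r9c3's peers cover all but 4, so r9c3=4.
Step 36. [r3c8∈{2}] r3c8's peers cover all but 2, so r3c8=2.
Step 37. [r7c7∈{2}] nothing but 2 survives at r7c7 ⇒ r7c7=2.
Step 38. [r7c2∈{6}] only 6 remains possible at r7c2, so r7c2=6.
Step 39. [r1c8∈{8}] only 8 remains possible at r1c8 ⇒ r1c8=8.
Step 40. [r8c5∈{7}] only 7 remains possible at r8c5. So r8c5=7.
Step 41. [r3c1∈{1}] r3c1 has the single candidate 1 ⇒ r3c1=1.
Step 42. [r8c9∈{5}] r8c9's peers cover all but 5. So r8c9=5.
Step 43. [r7c1∈{9}] only 9 remains possible at r7c1. So r7c1=9.
Step 44. [r4c1∈{2}] nothing but 2 survives at r4c1, so r4c1=2.
Step 45. [r4c7∈{4}] r4c7 is down to just 4, so r4c7=4.
Step 46. [r7c6∈{5}] r7c6 is down to just 5 ⇒ r7c6=5.
Step 47. [r3c4∈{9}] nothing but 9 survives at r3c4 ⇒ r3c4=9.
Step 48. [r5c5∈{8}] r5c5 is down to just 8, so r5c5=8.
Step 49. [r4c8∈{6}] r4c8 is down to just 6, so r4c8=6.
Step 50. [r3c5∈{6}] r3c5 is down to just 6, so r3c5=6.
Step 51. [r6c5∈{4}] only 4 remains possible at r6c5, so r6c5=4.
Step 52. [r1c2∈{3}] nothing but 3 survives at r1c2 ⇒ r1c2=3.
Step 53. [r9c7∈{8}] nothing but 8 survives at r9c7 ⇒ r9c7=8.

Answer: 7 3 2 1 5 4 9 8 6 / 6 8 9 7 2 3 5 4 1 / 1 4 5 9 6 8 3 2 7 / 2 5 7 3 1 9 4 6 8 / 4 1 6 5 8 2 7 3 9 / 3 9 8 6 4 7 1 5 2 / 9 6 1 8 3 5 2 7 4 / 8 2 3 4 7 1 6 9 5 / 5 7 4 2 9 6 8 1 3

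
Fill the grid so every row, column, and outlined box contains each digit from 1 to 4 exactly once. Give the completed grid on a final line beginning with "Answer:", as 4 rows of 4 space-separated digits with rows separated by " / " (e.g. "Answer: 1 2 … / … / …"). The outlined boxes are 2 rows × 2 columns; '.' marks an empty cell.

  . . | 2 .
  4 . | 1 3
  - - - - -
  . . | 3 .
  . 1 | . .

Step 1. [r3c1∈{2}] r3c1 has the single candidate 2. So r3c1=2.
Step 2. [r4c3∈{4}] nothing but 4 survives at r4c3, so r4c3=4.
Step 3. [r4c1∈{3}] r4c1's peers cover all but 3. So r4c1=3.
Step 4. [r3c2∈{4}] nothing but 4 survives at r3c2, so r3c2=4.
Step 5. [r3c4∈{1}] nothing but 1 survives at r3c4 ⇒ r3c4=1.
Step 6. [r2c2∈{2}] r2c2 is down to just 2, so r2c2=2.
Step 7. [r1c1∈{1}] r1c1's peers cover all but 1, so r1c1=1.
Step 8. [r1c2∈{3}] r1c2 has the single candidate 3. So r1c2=3.
Step 9. [r4c4∈{2}] r4c4 is down to just 2. So r4c4=2.
Step 10. [r1c4∈{4}] r1c4 has the single candidate 4. So r1c4=4.

Answer: 1 3 2 4 / 4 2 1 3 / 2 4 3 1 / 3 1 4 2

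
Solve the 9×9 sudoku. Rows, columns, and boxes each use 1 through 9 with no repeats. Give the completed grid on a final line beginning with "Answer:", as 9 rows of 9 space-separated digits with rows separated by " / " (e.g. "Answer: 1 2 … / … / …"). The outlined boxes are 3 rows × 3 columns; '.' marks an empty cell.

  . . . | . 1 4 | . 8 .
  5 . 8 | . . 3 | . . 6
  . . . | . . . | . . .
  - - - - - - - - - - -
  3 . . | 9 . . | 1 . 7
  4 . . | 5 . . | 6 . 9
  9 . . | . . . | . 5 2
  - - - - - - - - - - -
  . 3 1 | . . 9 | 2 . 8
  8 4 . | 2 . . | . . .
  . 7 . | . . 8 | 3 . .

Step 1. [r2c4∈{7}] only 7 remains possible at r2c4, so r2c4=7.
Step 2. [r1c4∈{6}] nothing but 6 survives at r1c4. So r1c4=6.
Step 3. [r3c3∈{2,3,4,6,7,9}] col 3 places 4 nowhere but r3c3. So r3c3=4.
Step 4. [r7c5∈{4,5,6,7}] 5 has one home in row 7: r7c5. So r7c5=5.
Step 5. [r3c1∈{1,2,6,7}] col 1 places 1 nowhere but r3c1. So r3c1=1.
Step 6. [r9c9∈{1,4,5}] in col 9, 4 fits only at r9c9 ⇒ r9c9=4.
Step 7. [r9c5∈{6}] r9c5's peers cover all but 6, so r9c5=6.
Step 8. [r6c4∈{1,3,4,8}] r6c4 is the only open cell in col 4 admitting 3, so r6c4=3.
Step 9. [r2c8∈{1,2,4,9}] across row 2, 1 lands solely at r2c8. So r2c8=1.
Step 10. [r3c8∈{2,3,7,9}] in col 8, 2 fits only at r3c8. So r3c8=2.
Step 11. [r3c7∈{5,7,9}] row 3 places 7 nowhere but r3c7. So r3c7=7.
Step 12. [r2c5∈{2,9}] box 2 places 2 nowhere but r2c5, so r2c5=2.
Step 13. [r2c2∈{9}] r2c2's peers cover all but 9. So r2c2=9.
Step 14. [r4c2∈{2,5,6,8}] r4c2 is the only open cell in col 2 admitting 5, so r4c2=5.
Step 15. [r4c5∈{4,8}] 8 has one home in row 4: r4c5 ⇒ r4c5=8.
Step 16. [r5c5∈{7}] r5c5's peers cover all but 7, so r5c5=7.
Step 17. [r5c3∈{2}] r5c3 has the single candidate 2. So r5c3=2.
Step 18. [r4c3∈{6}] r4c3's peers cover all but 6. So r4c3=6.
Step 19. [r9c8∈{9}] r9c8's peers cover all but 9 ⇒ r9c8=9.
Step 20. [r8c7∈{5}] only 5 remains possible at r8c7. So r8c7=5.
Step 21. [r5c6∈{1}] r5c6 has the single candidate 1, so r5c6=1.
Step 22. [r1c1∈{2,7}] 7 has one home in col 1: r1c1. So r1c1=7.
Step 23. [r1c9∈{3,5}] r1c9 is the only open cell in row 1 admitting 5, so r1c9=5.
Step 24. [r6c7∈{4,8}] in col 7, 8 fits only at r6c7. So r6c7=8.
Step 25. [r8c8∈{6,7}] r8c8 is the only open cell in row 8 admitting 6. So r8c8=6.
Step 26. [r3c6∈{5}] r3c6's peers cover all but 5, so r3c6=5.
Step 27. [r6c6∈{6}] only 6 remains possible at r6c6 ⇒ r6c6=6.
Step 28. [r5c2∈{8}] r5c2 has the single candidate 8 ⇒ r5c2=8.
Step 29. [r8c3∈{9}] nothing but 9 survives at r8c3 ⇒ r8c3=9.
Step 30. [r9c1∈{2}] r9c1's peers cover all but 2. So r9c1=2.
Step 31. [r3c2∈{6}] r3c2 is down to just 6. So r3c2=6.
Step 32. [r1c7∈{9}] only 9 remains possible at r1c7. So r1c7=9.
Step 33. [r7c8∈{7}] r7c8 has the single candidate 7, so r7c8=7.
Step 34. [r4c8∈{4}] r4c8 has the single candidate 4 ⇒ r4c8=4.
Step 35. [r4c6∈{2}] r4c6 has the single candidate 2. So r4c6=2.
Step 36. [r2c7∈{4}] nothing but 4 survives at r2c7 ⇒ r2c7=4.
Step 37. [r6c5∈{4}] r6c5 is down to just 4, so r6c5=4.
Step 38. [r9c3∈{5}] r9c3 is down to just 5, so r9c3=5.
Step 39. [r1c2∈{2}] r1c2's peers cover all but 2, so r1c2=2.
Step 40. [r1c3∈{3}] only 3 remains possible at r1c3 ⇒ r1c3=3.
Step 41. [r6c3∈{7}] r6c3 has the single candidate 7. So r6c3=7.
Step 42. [r8c6∈{7}] only 7 remains possible at r8c6. So r8c6=7.
Step 43. [r8c5∈{3}] r8c5 is down to just 3, so r8c5=3.
Step 44. [r3c4∈{8}] nothing but 8 survives at r3c4, so r3c4=8.
Step 45. [r7c1∈{6}] r7c1's peers cover all but 6. So r7c1=6.
Step 46. [r3c5∈{9}] only 9 remains possible at r3c5, so r3c5=9.
Step 47. [r7c4∈{4}] only 4 remains possible at r7c4 ⇒ r7c4=4.
Step 48. [r3c9∈{3}] nothing but 3 survives at r3c9, so r3c9=3.
Step 49. [r9c4∈{1}] only 1 remains possible at r9c4 ⇒ r9c4=1.
Step 50. [r6c2∈{1}] r6c2 has the single candidate 1, so r6c2=1.
Step 51. [r5c8∈{3}] r5c8 is down to just 3 ⇒ r5c8=3.
Step 52. [r8c9∈{1}] r8c9 is down to just 1 ⇒ r8c9=1.

Answer: 7 2 3 6 1 4 9 8 5 / 5 9 8 7 2 3 4 1 6 / 1 6 4 8 9 5 7 2 3 / 3 5 6 9 8 2 1 4 7 / 4 8 2 5 7 1 6 3 9 / 9 1 7 3 4 6 8 5 2 / 6 3 1 4 5 9 2 7 8 / 8 4 9 2 3 7 5 6 1 / 2 7 5 1 6 8 3 9 4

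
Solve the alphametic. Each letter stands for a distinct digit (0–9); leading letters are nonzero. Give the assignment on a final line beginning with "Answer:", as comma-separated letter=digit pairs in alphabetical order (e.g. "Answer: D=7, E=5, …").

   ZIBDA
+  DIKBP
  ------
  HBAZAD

Step 1. [col 1: A + P ≡ D (mod 10)] no forcing yet in column 1 (carry-in 0); A=8 is free and consistent — try it ⇒ A=8.
Step 2. [col 1: A + P ≡ D (mod 10)] several values work for P in column 1 (A + P ≡ D (mod 10), carry-in 0); try P=7, so P=7.
Step 3. [col 1: A + P ≡ D (mod 10)] column 1 reads A+P+carry(0)=D with A=8, P=7; with digits 7,8 already taken and all letters distinct, the only value for D is 5, so D=5.
Step 4. [H] adding two 5-digit numbers gives at most 5+1 digits, and here it does — H is that final carry and must be 1 ⇒ H=1.
Step 5. [col 2: D + B ≡ A (mod 10)] from column 2 (D=5, A=8, carry-in 1, digits 1,5,7,8 already taken and all letters distinct): B must equal 2 ⇒ B=2.
Step 6. [col 3: B + K ≡ Z (mod 10)] column 3 reads B+K+carry(0)=Z with B=2; with digits 1,2,5,7,8 already taken and all letters distinct, the only value for Z is 6 ⇒ Z=6.
Step 7. [col 3: B + K ≡ Z (mod 10)] column 3 reads B+K+carry(0)=Z with B=2, Z=6; with digits 1,2,5,6,7,8 already taken and all letters distinct, the only value for K is 4 ⇒ K=4.
Step 8. [col 4: I + I ≡ A (mod 10)] column 4: given A=8, carry-in 0, and digits 1,2,4,5,6,7,8 already taken and all letters distinct, I+I≡A (mod 10) forces I=9, so I=9.

Answer: A=8, B=2, D=5, H=1, I=9, K=4, P=7, Z=6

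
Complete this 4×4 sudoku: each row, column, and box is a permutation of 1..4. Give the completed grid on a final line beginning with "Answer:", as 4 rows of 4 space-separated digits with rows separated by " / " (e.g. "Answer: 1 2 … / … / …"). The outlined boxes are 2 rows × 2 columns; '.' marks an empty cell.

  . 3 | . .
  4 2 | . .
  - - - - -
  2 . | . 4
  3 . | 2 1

Step 1. [r2c3∈{1,3}] r2c3 is the only open cell in row 2 admitting 1 ⇒ r2c3=1.
Step 2. [r3c2∈{1}] r3c2 has the single candidate 1. So r3c2=1.
Step 3. [r4c2∈{4}] only 4 remains possible at r4c2, so r4c2=4.
Step 4. [r1c4∈{2}] r1c4 has the single candidate 2, so r1c4=2.
Step 5. [r1c3∈{4}] nothing but 4 survives at r1c3 ⇒ r1c3=4.
Step 6. [r1c1∈{1}] r1c1 has the single candidate 1. So r1c1=1.
Step 7. [r3c3∈{3}] only 3 remains possible at r3c3, so r3c3=3.
Step 8. [r2c4∈{3}] r2c4's peers cover all but 3 ⇒ r2c4=3.

Answer: 1 3 4 2 / 4 2 1 3 / 2 1 3 4 / 3 4 2 1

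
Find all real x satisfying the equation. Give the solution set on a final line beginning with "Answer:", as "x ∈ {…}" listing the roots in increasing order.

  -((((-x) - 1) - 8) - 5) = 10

Step 1. [-((((-x) - 1) - 8) - 5) = 10] flip signs both sides ⇒ neg: (((-x) - 1) - 8) - 5 = -10.
Step 2. [(((-x) - 1) - 8) - 5 = -10] peel the -5: add 5 from each side ⇒ sub: ((-x) - 1) - 8 = -5.
Step 3. [((-x) - 1) - 8 = -5] the outer -8 inverts by adding 8 ⇒ sub: (-x) - 1 = 3.
Step 4. [(-x) - 1 = 3] the outer -1 inverts by adding 1 ⇒ sub: -x = 4.
Step 5. [-x = 4] leading − — multiply by −1 ⇒ neg: x = -4.

Answer: x ∈ {-4}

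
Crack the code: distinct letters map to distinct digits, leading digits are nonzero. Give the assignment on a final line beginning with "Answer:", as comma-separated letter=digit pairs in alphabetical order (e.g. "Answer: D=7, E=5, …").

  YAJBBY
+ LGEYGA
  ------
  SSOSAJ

Step 1. [col 1: Y + A ≡ J (mod 10)] column 1 (Y + A ≡ J (mod 10), carry-in 0) doesn't pin J yet; pick J=9 and continue ⇒ J=9.
Step 2. [col 1: Y + A ≡ J (mod 10)] no forcing yet in column 1 (carry-in 0); A=8 is free and consistent — try it, so A=8.
Step 3. [col 1: Y + A ≡ J (mod 10)] in column 1 we have Y+A≡J with carry-in 0; given A=8, J=9 and digits 8,9 already taken and all letters distinct, that pins Y to 1 ⇒ Y=1.
Step 4. [col 2: B + G ≡ A (mod 10)] B=3 is one option consistent with column 2 (B + G ≡ A (mod 10), carry-in 0) — take it. So B=3.
Step 5. [col 2: B + G ≡ A (mod 10)] column 2 reads B+G+carry(0)=A with B=3, A=8; with digits 1,3,8,9 already taken and all letters distinct, the only value for G is 5, so G=5.
Step 6. [col 3: B + Y ≡ S (mod 10)] from column 3 (B=3, Y=1, carry-in 0, digits 1,3,5,8,9 already taken and all letters distinct): S must equal 4. So S=4.
Step 7. [col 4: J + E ≡ O (mod 10)] from column 4 (J=9, carry-in 0, digits 1,3,4,5,8,9 already taken and all letters distinct): E must equal 7, so E=7.
Step 8. [col 4: J + E ≡ O (mod 10)] column 4: given J=9, E=7, carry-in 0, and digits 1,3,4,5,7,8,9 already taken and all letters distinct, J+E≡O (mod 10) forces O=6, so O=6.
Step 9. [col 6: Y + L ≡ S (mod 10)] column 6: given Y=1, S=4, carry-in 1, and digits 1,3,4,5,6,7,8,9 already taken and all letters distinct, Y+L≡S (mod 10) forces L=2. So L=2.

Answer: A=8, B=3, E=7, G=5, J=9, L=2, O=6, S=4, Y=1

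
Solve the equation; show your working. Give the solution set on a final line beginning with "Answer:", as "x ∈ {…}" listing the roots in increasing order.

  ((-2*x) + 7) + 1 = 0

Step 1. [((-2*x) + 7) + 1 = 0] peel the +1: subtract 1 from each side ⇒ sub: (-2*x) + 7 = -1.
Step 2. [(-2*x) + 7 = -1] the outer +7 inverts by subtracting 7, so sub: -2*x = -8.
Step 3. [-2*x = -8] divide by the outer -2 ⇒ div: x = 4.

Answer: x ∈ {4}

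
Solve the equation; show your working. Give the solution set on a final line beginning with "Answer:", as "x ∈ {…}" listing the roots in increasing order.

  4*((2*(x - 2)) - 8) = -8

Step 1. [4*((2*(x - 2)) - 8) = -8] 4·(inner) — divide through by 4, so div: (2*(x - 2)) - 8 = -2.
Step 2. [(2*(x - 2)) - 8 = -2] 2 divides every term; factor it out. So factor: (x - 2) - 4 = -1.
Step 3. [(x - 2) - 4 = -1] the outer -4 inverts by adding 4, so sub: x - 2 = 3.
Step 4. [x - 2 = 3] -2 is outermost — add 2 both sides, so sub: x = 5.

Answer: x ∈ {5}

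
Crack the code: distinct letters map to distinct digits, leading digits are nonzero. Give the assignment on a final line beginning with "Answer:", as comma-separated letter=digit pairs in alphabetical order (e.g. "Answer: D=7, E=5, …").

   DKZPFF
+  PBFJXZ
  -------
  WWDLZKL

Step 1. [col 1: F + Z ≡ L (mod 10)] column 1 (F + Z ≡ L (mod 10), carry-in 0) doesn't pin F yet; pick F=5 and continue ⇒ F=5.
Step 2. [col 1: F + Z ≡ L (mod 10)] several values work for Z in column 1 (F + Z ≡ L (mod 10), carry-in 0); try Z=4. So Z=4.
Step 3. [W] the sum has 7 digits but both addends have 6; that extra leading digit W is the final carry, namely 1, so W=1.
Step 4. [col 1: F + Z ≡ L (mod 10)] in column 1 we have F+Z≡L with carry-in 0; given F=5, Z=4 and digits 1,4,5 already taken and all letters distinct, that pins L to 9 ⇒ L=9.
Step 5. [col 2: F + X ≡ K (mod 10)] no forcing yet in column 2 (carry-in 0); K=2 is free and consistent — try it. So K=2.
Step 6. [col 2: F + X ≡ K (mod 10)] in column 2 we have F+X≡K with carry-in 0; given F=5, K=2 and digits 1,2,4,5,9 already taken and all letters distinct, that pins X to 7. So X=7.
Step 7. [col 3: P + J ≡ Z (mod 10)] J=0 is one option consistent with column 3 (P + J ≡ Z (mod 10), carry-in 1) — take it ⇒ J=0.
Step 8. [col 3: P + J ≡ Z (mod 10)] column 3: given J=0, Z=4, carry-in 1, and digits 0,1,2,4,5,7,9 already taken and all letters distinct, P+J≡Z (mod 10) forces P=3 ⇒ P=3.
Step 9. [col 5: K + B ≡ D (mod 10)] column 5 reads K+B+carry(0)=D with K=2; with digits 0,1,2,3,4,5,7,9 already taken and all letters distinct, the only value for B is 6. So B=6.
Step 10. [col 5: K + B ≡ D (mod 10)] column 5: given K=2, B=6, carry-in 0, and digits 0,1,2,3,4,5,6,7,9 already taken and all letters distinct, K+B≡D (mod 10) forces D=8 ⇒ D=8.

Answer: B=6, D=8, F=5, J=0, K=2, L=9, P=3, W=1, X=7, Z=4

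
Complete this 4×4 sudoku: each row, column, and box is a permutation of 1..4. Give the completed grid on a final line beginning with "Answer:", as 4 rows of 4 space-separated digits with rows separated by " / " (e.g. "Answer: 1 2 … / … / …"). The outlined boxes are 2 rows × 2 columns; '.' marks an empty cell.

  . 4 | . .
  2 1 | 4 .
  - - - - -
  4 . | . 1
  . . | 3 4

Step 1. [r3c3∈{2}] r3c3's peers cover all but 2, so r3c3=2.
Step 2. [r1c1∈{3}] r1c1's peers cover all but 3. So r1c1=3.
Step 3. [r3c2∈{3}] r3c2's peers cover all but 3 ⇒ r3c2=3.
Step 4. [r4c1∈{1}] nothing but 1 survives at r4c1, so r4c1=1.
Step 5. [r1c4∈{2}] r1c4 is down to just 2, so r1c4=2.
Step 6. [r1c3∈{1}] only 1 remains possible at r1c3 ⇒ r1c3=1.
Step 7. [r4c2∈{2}] r4c2's peers cover all but 2, so r4c2=2.
Step 8. [r2c4∈{3}] r2c4's peers cover all but 3 ⇒ r2c4=3.

Answer: 3 4 1 2 / 2 1 4 3 / 4 3 2 1 / 1 2 3 4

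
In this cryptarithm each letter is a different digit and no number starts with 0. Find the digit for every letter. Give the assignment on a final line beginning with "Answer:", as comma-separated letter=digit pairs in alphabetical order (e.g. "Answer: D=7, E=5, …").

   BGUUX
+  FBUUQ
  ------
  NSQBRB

Step 1. [col 1: X + Q ≡ B (mod 10)] column 1 (X + Q ≡ B (mod 10), carry-in 0) doesn't pin X yet; pick X=4 and continue, so X=4.
Step 2. [col 1: X + Q ≡ B (mod 10)] several values work for B in column 1 (X + Q ≡ B (mod 10), carry-in 0); try B=7. So B=7.
Step 3. [N] adding two 5-digit numbers gives at most 5+1 digits, and here it does — N is that final carry and must be 1, so N=1.
Step 4. [col 1: X + Q ≡ B (mod 10)] column 1 reads X+Q+carry(0)=B with X=4, B=7; with digits 1,4,7 already taken and all letters distinct, the only value for Q is 3 ⇒ Q=3.
Step 5. [col 2: U + U ≡ R (mod 10)] several values work for R in column 2 (U + U ≡ R (mod 10), carry-in 0); try R=6, so R=6.
Step 6. [col 2: U + U ≡ R (mod 10)] in column 2 we have U+U≡R with carry-in 0; given R=6 and digits 1,3,4,6,7 already taken and all letters distinct, that pins U to 8 ⇒ U=8.
Step 7. [col 4: G + B ≡ Q (mod 10)] column 4: given B=7, Q=3, carry-in 1, and digits 1,3,4,6,7,8 already taken and all letters distinct, G+B≡Q (mod 10) forces G=5, so G=5.
Step 8. [col 5: B + F ≡ S (mod 10)] column 5: given B=7, carry-in 1, and digits 1,3,4,5,6,7,8 already taken and all letters distinct, B+F≡S (mod 10) forces S=0. So S=0.
Step 9. [col 5: B + F ≡ S (mod 10)] column 5 reads B+F+carry(1)=S with B=7, S=0; with digits 0,1,3,4,5,6,7,8 already taken and all letters distinct, the only value for F is 2, so F=2.

Answer: B=7, F=2, G=5, N=1, Q=3, R=6, S=0, U=8, X=4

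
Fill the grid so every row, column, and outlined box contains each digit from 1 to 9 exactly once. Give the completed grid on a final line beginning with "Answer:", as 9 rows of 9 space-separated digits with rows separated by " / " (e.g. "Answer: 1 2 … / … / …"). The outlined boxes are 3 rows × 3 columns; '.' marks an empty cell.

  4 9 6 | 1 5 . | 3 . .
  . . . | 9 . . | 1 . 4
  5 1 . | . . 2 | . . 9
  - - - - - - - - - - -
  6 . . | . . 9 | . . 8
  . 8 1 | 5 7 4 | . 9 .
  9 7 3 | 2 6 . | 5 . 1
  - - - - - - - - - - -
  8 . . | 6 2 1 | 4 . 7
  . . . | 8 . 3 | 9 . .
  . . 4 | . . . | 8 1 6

Step 1. [r5c1∈{2}] r5c1 is down to just 2. So r5c1=2.
Step 2. [r2c8∈{2,5,6,7,8}] row 2 places 5 nowhere but r2c8. So r2c8=5.
Step 3. [r9c2∈{2,3,5}] in row 9, 2 fits only at r9c2. So r9c2=2.
Step 4. [r8c9∈{2,5}] col 9 places 5 nowhere but r8c9 ⇒ r8c9=5.
Step 5. [r8c3∈{7}] only 7 remains possible at r8c3. So r8c3=7.
Step 6. [r4c4∈{3}] r4c4 has the single candidate 3. So r4c4=3.
Step 7. [r3c3∈{8}] only 8 remains possible at r3c3. So r3c3=8.
Step 8. [r2c5∈{3,8}] across col 5, 8 lands solely at r2c5 ⇒ r2c5=8.
Step 9. [r1c6∈{7}] r1c6 has the single candidate 7, so r1c6=7.
Step 10. [r4c2∈{4,5}] in col 2, 4 fits only at r4c2 ⇒ r4c2=4.
Step 11. [r8c8∈{2}] r8c8 has the single candidate 2 ⇒ r8c8=2.
Step 12. [r9c1∈{3}] r9c1 has the single candidate 3 ⇒ r9c1=3.
Step 13. [r4c8∈{7}] r4c8 is down to just 7. So r4c8=7.
Step 14. [r5c7∈{6}] r5c7 has the single candidate 6. So r5c7=6.
Step 15. [r3c4∈{4}] r3c4's peers cover all but 4, so r3c4=4.
Step 16. [r7c2∈{5}] nothing but 5 survives at r7c2, so r7c2=5.
Step 17. [r5c9∈{3}] r5c9 is down to just 3, so r5c9=3.
Step 18. [r7c8∈{3}] r7c8's peers cover all but 3. So r7c8=3.
Step 19. [r3c8∈{6}] r3c8's peers cover all but 6. So r3c8=6.
Step 20. [r6c6∈{8}] r6c6's peers cover all but 8. So r6c6=8.
Step 21. [r7c3∈{9}] only 9 remains possible at r7c3. So r7c3=9.
Step 22. [r6c8∈{4}] r6c8 has the single candidate 4. So r6c8=4.
Step 23. [r2c1∈{7}] only 7 remains possible at r2c1 ⇒ r2c1=7.
Step 24. [r4c7∈{2}] only 2 remains possible at r4c7, so r4c7=2.
Step 25. [r1c9∈{2}] r1c9 has the single candidate 2, so r1c9=2.
Step 26. [r8c2∈{6}] r8c2's peers cover all but 6 ⇒ r8c2=6.
Step 27. [r2c3∈{2}] r2c3's peers cover all but 2 ⇒ r2c3=2.
Step 28. [r9c6∈{5}] only 5 remains possible at r9c6 ⇒ r9c6=5.
Step 29. [r3c7∈{7}] nothing but 7 survives at r3c7. So r3c7=7.
Step 30. [r4c3∈{5}] r4c3's peers cover all but 5. So r4c3=5.
Step 31. [r9c4∈{7}] r9c4's peers cover all but 7, so r9c4=7.
Step 32. [r4c5∈{1}] r4c5 has the single candidate 1. So r4c5=1.
Step 33. [r8c1∈{1}] nothing but 1 survives at r8c1 ⇒ r8c1=1.
Step 34. [r2c2∈{3}] nothing but 3 survives at r2c2 ⇒ r2c2=3.
Step 35. [r2c6∈{6}] only 6 remains possible at r2c6. So r2c6=6.
Step 36. [r8c5∈{4}] r8c5 has the single candidate 4. So r8c5=4.
Step 37. [r9c5∈{9}] r9c5's peers cover all but 9 ⇒ r9c5=9.
Step 38. [r1c8∈{8}] nothing but 8 survives at r1c8. So r1c8=8.
Step 39. [r3c5∈{3}] r3c5's peers cover all but 3, so r3c5=3.

Answer: 4 9 6 1 5 7 3 8 2 / 7 3 2 9 8 6 1 5 4 / 5 1 8 4 3 2 7 6 9 / 6 4 5 3 1 9 2 7 8 / 2 8 1 5 7 4 6 9 3 / 9 7 3 2 6 8 5 4 1 / 8 5 9 6 2 1 4 3 7 / 1 6 7 8 4 3 9 2 5 / 3 2 4 7 9 5 8 1 6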